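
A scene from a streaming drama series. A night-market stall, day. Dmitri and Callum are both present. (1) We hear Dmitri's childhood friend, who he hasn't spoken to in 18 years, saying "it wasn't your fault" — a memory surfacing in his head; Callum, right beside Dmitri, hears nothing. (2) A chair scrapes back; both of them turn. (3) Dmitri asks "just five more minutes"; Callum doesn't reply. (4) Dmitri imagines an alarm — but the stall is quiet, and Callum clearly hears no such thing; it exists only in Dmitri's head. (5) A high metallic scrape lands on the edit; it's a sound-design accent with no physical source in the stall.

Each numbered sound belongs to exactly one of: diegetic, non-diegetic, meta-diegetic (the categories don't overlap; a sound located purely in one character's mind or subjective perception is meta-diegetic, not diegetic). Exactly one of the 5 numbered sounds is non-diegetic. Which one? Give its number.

(1) it's Dmitri's recollection rendered as sound; the other character can't hear it → meta-diegetic.
(2) the sound comes from a chair physically present in the location → diegetic.
(3) spoken by a character present in the story world → diegetic.
Sound (4): the sound is imagined by Dmitri; nothing in the story world is producing it and Callum can't hear it, so meta-diegetic.
(5) is non-diegetic: it's a sound-design accent with no in-world source; no one in the scene can hear it.
Only (5) is non-diegetic.

5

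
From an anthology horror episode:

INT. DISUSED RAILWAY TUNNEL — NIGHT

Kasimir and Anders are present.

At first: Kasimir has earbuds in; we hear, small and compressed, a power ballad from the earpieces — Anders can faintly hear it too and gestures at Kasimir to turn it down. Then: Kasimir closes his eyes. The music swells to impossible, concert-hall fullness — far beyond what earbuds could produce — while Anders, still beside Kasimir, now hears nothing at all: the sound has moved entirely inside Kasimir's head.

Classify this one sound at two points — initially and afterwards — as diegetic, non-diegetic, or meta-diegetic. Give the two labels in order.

Initially: the earbuds are a physical source both characters can hear → diegetic.
Afterwards: the music now exists only as Kasimir's subjective experience; Anders can no longer hear it → meta-diegetic.

diegetic, meta-diegetic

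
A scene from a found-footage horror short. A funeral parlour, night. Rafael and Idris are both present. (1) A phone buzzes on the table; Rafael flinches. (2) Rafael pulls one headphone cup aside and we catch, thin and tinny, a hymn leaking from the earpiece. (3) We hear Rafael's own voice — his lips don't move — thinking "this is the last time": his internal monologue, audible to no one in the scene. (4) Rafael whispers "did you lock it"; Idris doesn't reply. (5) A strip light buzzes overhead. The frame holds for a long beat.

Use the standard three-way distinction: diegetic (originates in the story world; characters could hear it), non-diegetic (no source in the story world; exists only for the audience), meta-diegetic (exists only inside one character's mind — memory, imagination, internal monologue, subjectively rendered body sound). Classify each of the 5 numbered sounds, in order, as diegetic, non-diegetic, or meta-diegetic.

diegetic, diegetic, meta-diegetic, diegetic, diegetic

(1) is diegetic: a phone is a real object/event in the scene's world.
(2) is diegetic: it's leaking from a physical pair of headphones in the scene.
(3) internal monologue — inside Rafael's mind, not spoken into the scene → meta-diegetic.
(4) is diegetic: spoken by a character present in the story world.
(5) is diegetic: a strip light is part of the location's real environment.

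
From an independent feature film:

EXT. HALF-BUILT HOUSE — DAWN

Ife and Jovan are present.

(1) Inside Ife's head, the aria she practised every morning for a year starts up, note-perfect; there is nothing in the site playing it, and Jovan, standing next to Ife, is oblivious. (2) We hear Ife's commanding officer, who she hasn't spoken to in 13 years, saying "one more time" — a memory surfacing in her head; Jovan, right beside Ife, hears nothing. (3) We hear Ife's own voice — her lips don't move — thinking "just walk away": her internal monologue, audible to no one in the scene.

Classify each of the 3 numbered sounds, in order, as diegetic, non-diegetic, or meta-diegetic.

meta-diegetic, meta-diegetic, meta-diegetic

(1) remembered music, private to Ife — Jovan is oblivious because it isn't in the room → meta-diegetic.
(2) is meta-diegetic: the voice is a memory playing only inside Ife's mind; Jovan can't hear it.
Sound (3): internal monologue — inside Ife's mind, not spoken into the scene, so meta-diegetic.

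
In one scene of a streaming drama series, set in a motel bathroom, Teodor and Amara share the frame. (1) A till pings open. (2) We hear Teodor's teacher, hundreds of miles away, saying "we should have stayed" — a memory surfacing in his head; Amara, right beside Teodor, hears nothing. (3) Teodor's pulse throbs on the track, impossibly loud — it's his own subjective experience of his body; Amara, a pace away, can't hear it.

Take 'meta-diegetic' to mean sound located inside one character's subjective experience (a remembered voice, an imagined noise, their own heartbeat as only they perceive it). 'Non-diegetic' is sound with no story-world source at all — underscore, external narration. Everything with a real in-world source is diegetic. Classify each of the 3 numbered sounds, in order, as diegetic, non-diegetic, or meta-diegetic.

diegetic, meta-diegetic, meta-diegetic

Sound (1): an in-world source (a till); characters could hear it, so diegetic.
(2) is meta-diegetic: the voice is a memory playing only inside Teodor's mind; Amara can't hear it.
(3) is meta-diegetic: a subjective body sound — Teodor's private perception, inaudible to Amara.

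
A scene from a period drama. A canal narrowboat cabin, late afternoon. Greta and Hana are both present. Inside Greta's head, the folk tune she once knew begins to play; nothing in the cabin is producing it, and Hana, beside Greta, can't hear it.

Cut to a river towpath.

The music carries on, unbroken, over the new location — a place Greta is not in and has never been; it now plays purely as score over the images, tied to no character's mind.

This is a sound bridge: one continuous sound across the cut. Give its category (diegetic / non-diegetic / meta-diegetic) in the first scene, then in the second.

Scene one: the music exists only inside Greta's mind; Hana can't hear it → meta-diegetic.
Scene two: it's detached from Greta entirely and plays over unrelated images with no in-world source — conventional underscore → non-diegetic.

meta-diegetic, non-diegetic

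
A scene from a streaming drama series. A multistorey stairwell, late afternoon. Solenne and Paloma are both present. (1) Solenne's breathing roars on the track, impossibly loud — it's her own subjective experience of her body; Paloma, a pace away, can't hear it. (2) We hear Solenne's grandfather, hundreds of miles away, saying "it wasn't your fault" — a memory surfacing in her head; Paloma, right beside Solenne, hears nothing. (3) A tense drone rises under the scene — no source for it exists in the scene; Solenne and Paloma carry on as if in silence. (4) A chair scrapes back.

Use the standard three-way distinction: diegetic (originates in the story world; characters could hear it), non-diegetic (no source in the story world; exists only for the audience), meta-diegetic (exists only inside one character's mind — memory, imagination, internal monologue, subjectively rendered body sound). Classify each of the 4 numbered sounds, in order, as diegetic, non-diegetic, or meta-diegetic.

(1) it's Solenne's internal bodily sensation rendered as sound; only Solenne 'hears' it → meta-diegetic.
Sound (2): the voice is a memory playing only inside Solenne's mind; Paloma can't hear it, so meta-diegetic.
(3) is non-diegetic: nothing in the stairwell produces it and the characters don't hear it — pure soundtrack.
(4) an in-world source (a chair); characters could hear it → diegetic.

meta-diegetic, meta-diegetic, non-diegetic, diegetic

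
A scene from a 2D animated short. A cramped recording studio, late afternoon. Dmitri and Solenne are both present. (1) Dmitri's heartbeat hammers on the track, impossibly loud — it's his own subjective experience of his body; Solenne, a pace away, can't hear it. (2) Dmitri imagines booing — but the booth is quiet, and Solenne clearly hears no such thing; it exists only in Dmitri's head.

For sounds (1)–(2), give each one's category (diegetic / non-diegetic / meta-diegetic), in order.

(1) it's Dmitri's internal bodily sensation rendered as sound; only Dmitri 'hears' it → meta-diegetic.
(2) is meta-diegetic: the sound is imagined by Dmitri; nothing in the story world is producing it and Solenne can't hear it.

meta-diegetic, meta-diegetic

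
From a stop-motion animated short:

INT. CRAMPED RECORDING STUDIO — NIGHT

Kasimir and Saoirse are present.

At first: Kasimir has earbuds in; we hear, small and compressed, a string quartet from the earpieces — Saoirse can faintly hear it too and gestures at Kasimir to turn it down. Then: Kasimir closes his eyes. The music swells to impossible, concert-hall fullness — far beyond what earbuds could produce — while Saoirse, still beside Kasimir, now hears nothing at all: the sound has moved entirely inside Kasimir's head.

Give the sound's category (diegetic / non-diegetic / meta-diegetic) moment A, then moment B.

Moment A: the earbuds are a physical source both characters can hear → diegetic.
Moment B: the music now exists only as Kasimir's subjective experience; Saoirse can no longer hear it → meta-diegetic.

diegetic, meta-diegetic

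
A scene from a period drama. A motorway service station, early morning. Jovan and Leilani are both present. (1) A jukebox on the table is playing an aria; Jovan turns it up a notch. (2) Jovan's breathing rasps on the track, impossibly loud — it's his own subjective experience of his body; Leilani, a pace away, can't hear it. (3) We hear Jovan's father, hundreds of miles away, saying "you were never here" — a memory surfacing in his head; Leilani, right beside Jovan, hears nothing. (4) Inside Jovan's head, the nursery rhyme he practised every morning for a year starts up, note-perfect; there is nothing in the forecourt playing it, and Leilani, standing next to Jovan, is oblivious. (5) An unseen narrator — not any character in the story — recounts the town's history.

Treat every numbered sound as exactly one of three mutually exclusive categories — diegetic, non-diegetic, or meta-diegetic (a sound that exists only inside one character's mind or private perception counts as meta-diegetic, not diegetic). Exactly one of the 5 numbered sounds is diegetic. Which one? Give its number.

1

(1) is diegetic: a jukebox is a physical source in the scene and Jovan reacts to it.
(2) is meta-diegetic: it's Jovan's internal bodily sensation rendered as sound; only Jovan 'hears' it.
(3) is meta-diegetic: it's Jovan's recollection rendered as sound; the other character can't hear it.
Sound (4): remembered music, private to Jovan — Leilani is oblivious because it isn't in the room, so meta-diegetic.
Sound (5): the narrator exists outside the story world, addressing only the audience, so non-diegetic.
Only (1) is diegetic.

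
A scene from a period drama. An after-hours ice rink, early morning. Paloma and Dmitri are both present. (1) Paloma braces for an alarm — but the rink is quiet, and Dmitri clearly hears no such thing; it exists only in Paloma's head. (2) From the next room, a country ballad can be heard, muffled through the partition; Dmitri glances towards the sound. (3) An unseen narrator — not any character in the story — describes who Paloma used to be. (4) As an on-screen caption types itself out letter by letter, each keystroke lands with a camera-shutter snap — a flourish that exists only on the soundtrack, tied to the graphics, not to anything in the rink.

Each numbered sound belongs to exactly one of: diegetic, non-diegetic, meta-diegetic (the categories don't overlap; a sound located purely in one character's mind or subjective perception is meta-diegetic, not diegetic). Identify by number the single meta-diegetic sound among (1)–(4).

(1) is meta-diegetic: the sound is imagined by Paloma; nothing in the story world is producing it and Dmitri can't hear it.
Sound (2): the music has an off-screen but real-world source and a character hears it, so diegetic.
(3) is non-diegetic: commentary laid over the scene from outside the fiction.
Sound (4): it accompanies on-screen graphics, not anything inside the story world, so non-diegetic.
Only (1) is meta-diegetic.

1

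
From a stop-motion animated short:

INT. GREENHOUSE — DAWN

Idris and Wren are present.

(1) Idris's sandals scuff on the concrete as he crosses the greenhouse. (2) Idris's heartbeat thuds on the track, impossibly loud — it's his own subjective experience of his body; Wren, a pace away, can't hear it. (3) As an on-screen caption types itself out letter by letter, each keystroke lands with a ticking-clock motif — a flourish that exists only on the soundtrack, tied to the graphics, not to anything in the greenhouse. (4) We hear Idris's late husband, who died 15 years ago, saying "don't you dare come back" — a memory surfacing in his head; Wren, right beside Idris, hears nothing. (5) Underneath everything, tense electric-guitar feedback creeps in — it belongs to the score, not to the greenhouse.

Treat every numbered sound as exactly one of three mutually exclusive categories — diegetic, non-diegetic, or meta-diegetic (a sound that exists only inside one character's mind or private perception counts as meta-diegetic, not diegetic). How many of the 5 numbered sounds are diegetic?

Sound (1): Idris's footsteps are produced in the story world, so diegetic.
(2) is meta-diegetic: point-of-audition from inside Idris's body; not a sound in the room.
(3) it accompanies on-screen graphics, not anything inside the story world → non-diegetic.
Sound (4): the voice is a memory playing only inside Idris's mind; Wren can't hear it, so meta-diegetic.
(5) is non-diegetic: score with no on-screen or off-screen source; it exists for the audience alone.
Diegetic: (1) — that's 1.

1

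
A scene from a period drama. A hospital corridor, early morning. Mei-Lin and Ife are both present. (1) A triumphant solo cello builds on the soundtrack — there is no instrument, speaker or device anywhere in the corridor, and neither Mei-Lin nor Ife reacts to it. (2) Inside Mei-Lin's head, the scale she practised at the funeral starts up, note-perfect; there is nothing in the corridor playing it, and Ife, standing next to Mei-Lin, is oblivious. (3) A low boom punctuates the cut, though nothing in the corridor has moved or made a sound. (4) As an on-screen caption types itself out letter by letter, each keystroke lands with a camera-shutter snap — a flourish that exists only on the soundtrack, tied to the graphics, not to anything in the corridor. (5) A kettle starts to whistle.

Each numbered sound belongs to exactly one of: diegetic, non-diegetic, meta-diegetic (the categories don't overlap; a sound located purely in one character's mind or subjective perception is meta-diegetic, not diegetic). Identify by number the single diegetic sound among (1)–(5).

5

Sound (1): nothing in the corridor produces it and the characters don't hear it — pure soundtrack, so non-diegetic.
(2) it lives in Mei-Lin's subjectivity, not in the corridor → meta-diegetic.
(3) is non-diegetic: nothing in the scene produces it; it's an accent added for the audience.
(4) the caption isn't part of the story world, so neither is the sound tied to it → non-diegetic.
(5) the sound comes from a kettle physically present in the location → diegetic.
Only (5) is diegetic.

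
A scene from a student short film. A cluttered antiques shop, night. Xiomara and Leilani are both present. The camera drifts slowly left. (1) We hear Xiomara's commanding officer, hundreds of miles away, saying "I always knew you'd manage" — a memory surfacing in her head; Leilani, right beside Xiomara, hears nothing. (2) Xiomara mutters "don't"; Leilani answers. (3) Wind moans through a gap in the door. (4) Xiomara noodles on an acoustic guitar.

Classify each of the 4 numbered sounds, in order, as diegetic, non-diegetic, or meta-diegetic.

meta-diegetic, diegetic, diegetic, diegetic

(1) is meta-diegetic: it's Xiomara's recollection rendered as sound; the other character can't hear it.
(2) is diegetic: Xiomara is a character speaking aloud in the scene.
(3) is diegetic: ambient/room sound belonging to the story's physical space.
(4) a character is playing an acoustic guitar on screen → diegetic.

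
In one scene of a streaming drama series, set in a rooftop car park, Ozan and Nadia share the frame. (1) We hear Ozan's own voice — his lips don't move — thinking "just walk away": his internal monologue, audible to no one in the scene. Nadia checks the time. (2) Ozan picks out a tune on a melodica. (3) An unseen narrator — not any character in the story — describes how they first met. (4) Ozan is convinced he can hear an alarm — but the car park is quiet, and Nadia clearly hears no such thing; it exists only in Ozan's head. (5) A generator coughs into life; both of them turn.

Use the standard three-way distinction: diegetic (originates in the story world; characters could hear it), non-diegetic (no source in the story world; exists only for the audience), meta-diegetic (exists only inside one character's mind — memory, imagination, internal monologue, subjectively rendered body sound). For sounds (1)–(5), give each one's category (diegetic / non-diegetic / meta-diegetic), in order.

meta-diegetic, diegetic, non-diegetic, meta-diegetic, diegetic

(1) is meta-diegetic: Ozan's thought-voice: a private mental sound no other character can hear.
(2) is diegetic: the instrument and the performer are both in the scene.
Sound (3): commentary laid over the scene from outside the fiction, so non-diegetic.
(4) is meta-diegetic: Ozan alone 'hears' it — an imagined sound, not present in the space.
Sound (5): a generator is a real object/event in the scene's world, so diegetic.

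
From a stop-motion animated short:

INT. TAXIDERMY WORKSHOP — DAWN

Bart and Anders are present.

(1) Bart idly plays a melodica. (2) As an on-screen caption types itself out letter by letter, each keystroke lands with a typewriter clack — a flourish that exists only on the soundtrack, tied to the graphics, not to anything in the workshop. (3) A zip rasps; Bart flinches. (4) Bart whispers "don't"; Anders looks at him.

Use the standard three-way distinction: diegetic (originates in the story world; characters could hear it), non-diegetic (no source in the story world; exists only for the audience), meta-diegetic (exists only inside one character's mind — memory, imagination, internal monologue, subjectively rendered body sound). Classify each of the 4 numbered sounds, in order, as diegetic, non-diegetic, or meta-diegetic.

Sound (1): Bart is producing the music live, in the story world, so diegetic.
(2) the caption isn't part of the story world, so neither is the sound tied to it → non-diegetic.
(3) the sound comes from a zip physically present in the location → diegetic.
Sound (4): Bart is a character speaking aloud in the scene, so diegetic.

diegetic, non-diegetic, diegetic, diegetic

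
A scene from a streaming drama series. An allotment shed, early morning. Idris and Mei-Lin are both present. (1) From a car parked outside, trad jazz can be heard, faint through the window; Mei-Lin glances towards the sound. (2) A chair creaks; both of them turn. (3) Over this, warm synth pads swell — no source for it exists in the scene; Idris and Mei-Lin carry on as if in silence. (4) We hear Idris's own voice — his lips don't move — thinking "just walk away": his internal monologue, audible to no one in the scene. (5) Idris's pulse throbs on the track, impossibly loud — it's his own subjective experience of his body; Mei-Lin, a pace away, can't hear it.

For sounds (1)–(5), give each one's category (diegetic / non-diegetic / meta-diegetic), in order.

diegetic, diegetic, non-diegetic, meta-diegetic, meta-diegetic

(1) the music has an off-screen but real-world source and a character hears it → diegetic.
(2) is diegetic: the sound comes from a chair physically present in the location.
(3) is non-diegetic: it has no source in the story world and no character can hear it — it's underscore.
(4) Idris's thought-voice: a private mental sound no other character can hear → meta-diegetic.
(5) it's Idris's internal bodily sensation rendered as sound; only Idris 'hears' it → meta-diegetic.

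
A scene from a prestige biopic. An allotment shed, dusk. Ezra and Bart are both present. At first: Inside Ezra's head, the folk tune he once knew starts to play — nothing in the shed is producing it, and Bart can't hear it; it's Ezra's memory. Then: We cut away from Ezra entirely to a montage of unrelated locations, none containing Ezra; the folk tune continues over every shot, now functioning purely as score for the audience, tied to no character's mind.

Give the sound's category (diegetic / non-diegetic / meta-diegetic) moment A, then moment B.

Moment A: the music lives inside Ezra's mind alone; Bart can't hear it → meta-diegetic.
Moment B: once it plays over shots Ezra isn't in, detached from any character's subjectivity, it's conventional underscore → non-diegetic.

meta-diegetic, non-diegetic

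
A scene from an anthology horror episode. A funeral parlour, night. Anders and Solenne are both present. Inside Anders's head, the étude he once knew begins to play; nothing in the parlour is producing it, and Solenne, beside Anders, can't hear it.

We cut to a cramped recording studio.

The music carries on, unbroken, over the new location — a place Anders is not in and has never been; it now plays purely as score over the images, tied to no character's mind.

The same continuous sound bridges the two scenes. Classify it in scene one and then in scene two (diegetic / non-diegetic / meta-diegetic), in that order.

meta-diegetic, non-diegetic

Scene one: the music exists only inside Anders's mind; Solenne can't hear it → meta-diegetic.
Scene two: it's detached from Anders entirely and plays over unrelated images with no in-world source — conventional underscore → non-diegetic.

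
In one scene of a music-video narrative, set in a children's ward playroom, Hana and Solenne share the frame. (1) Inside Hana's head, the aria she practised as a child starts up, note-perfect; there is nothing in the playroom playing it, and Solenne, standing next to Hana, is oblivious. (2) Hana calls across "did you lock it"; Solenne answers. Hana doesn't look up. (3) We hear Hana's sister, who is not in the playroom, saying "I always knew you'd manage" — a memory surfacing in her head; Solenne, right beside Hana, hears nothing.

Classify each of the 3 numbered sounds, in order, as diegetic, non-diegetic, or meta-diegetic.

(1) is meta-diegetic: the music is a memory playing inside Hana's mind alone; no real-world source, Solenne can't hear it.
(2) is diegetic: spoken by a character present in the story world.
(3) the voice is a memory playing only inside Hana's mind; Solenne can't hear it → meta-diegetic.

meta-diegetic, diegetic, meta-diegetic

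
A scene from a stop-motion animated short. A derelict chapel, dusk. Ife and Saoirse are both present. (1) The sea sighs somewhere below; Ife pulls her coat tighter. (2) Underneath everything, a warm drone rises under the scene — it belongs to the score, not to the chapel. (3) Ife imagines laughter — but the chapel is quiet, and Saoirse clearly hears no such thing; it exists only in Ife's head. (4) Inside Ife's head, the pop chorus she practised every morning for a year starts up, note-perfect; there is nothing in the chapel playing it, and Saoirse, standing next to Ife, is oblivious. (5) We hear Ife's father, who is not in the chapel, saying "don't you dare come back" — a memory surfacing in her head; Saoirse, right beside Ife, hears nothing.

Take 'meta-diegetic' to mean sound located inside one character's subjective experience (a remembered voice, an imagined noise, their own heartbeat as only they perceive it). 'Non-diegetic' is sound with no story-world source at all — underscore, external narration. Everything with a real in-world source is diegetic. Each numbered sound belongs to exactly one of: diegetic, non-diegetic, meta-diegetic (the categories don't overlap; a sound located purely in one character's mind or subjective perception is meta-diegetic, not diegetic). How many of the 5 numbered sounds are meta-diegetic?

Sound (1): ambient/room sound belonging to the story's physical space, so diegetic.
Sound (2): nothing in the chapel produces it and the characters don't hear it — pure soundtrack, so non-diegetic.
Sound (3): the sound is imagined by Ife; nothing in the story world is producing it and Saoirse can't hear it, so meta-diegetic.
(4) the music is a memory playing inside Ife's mind alone; no real-world source, Saoirse can't hear it → meta-diegetic.
Sound (5): it's Ife's recollection rendered as sound; the other character can't hear it, so meta-diegetic.
So 3 of the 5 are meta-diegetic: (3), (4), (5).

3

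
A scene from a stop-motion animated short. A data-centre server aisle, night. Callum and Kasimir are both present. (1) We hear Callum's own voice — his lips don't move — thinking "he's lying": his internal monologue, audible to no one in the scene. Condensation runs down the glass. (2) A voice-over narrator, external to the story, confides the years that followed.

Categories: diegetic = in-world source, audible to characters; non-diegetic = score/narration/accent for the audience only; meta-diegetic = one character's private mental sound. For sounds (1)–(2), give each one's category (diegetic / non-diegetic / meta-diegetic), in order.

meta-diegetic, non-diegetic

Sound (1): it's Callum's unspoken thought, heard only by the audience via his subjectivity, so meta-diegetic.
(2) external voice-over — not a character, not heard by anyone in the scene → non-diegetic.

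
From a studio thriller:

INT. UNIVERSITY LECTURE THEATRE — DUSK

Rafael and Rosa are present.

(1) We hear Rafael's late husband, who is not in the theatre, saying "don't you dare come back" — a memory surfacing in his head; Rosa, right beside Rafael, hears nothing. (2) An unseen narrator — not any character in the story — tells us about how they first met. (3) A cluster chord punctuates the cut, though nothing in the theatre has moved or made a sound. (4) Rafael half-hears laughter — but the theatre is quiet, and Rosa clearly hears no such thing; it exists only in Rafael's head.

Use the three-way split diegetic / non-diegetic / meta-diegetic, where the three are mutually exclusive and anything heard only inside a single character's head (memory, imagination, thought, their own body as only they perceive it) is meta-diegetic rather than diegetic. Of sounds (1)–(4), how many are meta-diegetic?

2

(1) a remembered line, private to Rafael — not present in the room, not audible to Rosa → meta-diegetic.
(2) the narrator exists outside the story world, addressing only the audience → non-diegetic.
(3) is non-diegetic: it's a sound-design accent with no in-world source; no one in the scene can hear it.
Sound (4): Rafael alone 'hears' it — an imagined sound, not present in the space, so meta-diegetic.
So 2 of the 4 are meta-diegetic: (1), (4).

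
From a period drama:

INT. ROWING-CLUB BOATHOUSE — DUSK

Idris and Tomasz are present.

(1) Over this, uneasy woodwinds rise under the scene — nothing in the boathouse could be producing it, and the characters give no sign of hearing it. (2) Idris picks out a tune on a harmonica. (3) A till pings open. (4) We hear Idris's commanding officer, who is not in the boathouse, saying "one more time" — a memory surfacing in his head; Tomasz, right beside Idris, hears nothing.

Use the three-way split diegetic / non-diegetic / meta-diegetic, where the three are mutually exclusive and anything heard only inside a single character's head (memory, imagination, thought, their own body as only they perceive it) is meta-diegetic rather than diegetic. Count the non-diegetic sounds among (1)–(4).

1

(1) score with no on-screen or off-screen source; it exists for the audience alone → non-diegetic.
Sound (2): the instrument and the performer are both in the scene, so diegetic.
(3) the sound comes from a till physically present in the location → diegetic.
(4) the voice is a memory playing only inside Idris's mind; Tomasz can't hear it → meta-diegetic.
Non-diegetic: (1) — that's 1.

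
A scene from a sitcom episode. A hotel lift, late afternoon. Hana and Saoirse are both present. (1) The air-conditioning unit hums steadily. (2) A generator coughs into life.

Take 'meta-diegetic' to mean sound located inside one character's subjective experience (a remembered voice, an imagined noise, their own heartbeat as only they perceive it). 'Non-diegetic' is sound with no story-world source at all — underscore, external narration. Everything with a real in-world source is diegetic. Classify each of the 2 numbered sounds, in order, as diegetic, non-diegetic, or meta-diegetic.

diegetic, diegetic

Sound (1): ambient/room sound belonging to the story's physical space, so diegetic.
(2) the sound comes from a generator physically present in the location → diegetic.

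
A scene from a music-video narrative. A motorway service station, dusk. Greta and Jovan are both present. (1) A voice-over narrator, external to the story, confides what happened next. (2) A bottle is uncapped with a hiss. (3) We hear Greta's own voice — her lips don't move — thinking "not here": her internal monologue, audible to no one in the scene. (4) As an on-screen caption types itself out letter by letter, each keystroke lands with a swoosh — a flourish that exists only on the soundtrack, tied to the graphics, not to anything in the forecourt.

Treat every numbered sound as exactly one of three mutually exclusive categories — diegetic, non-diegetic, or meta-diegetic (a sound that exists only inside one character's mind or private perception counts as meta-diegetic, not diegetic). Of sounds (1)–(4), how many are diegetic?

(1) is non-diegetic: commentary laid over the scene from outside the fiction.
Sound (2): an in-world source (a bottle); characters could hear it, so diegetic.
Sound (3): Greta's thought-voice: a private mental sound no other character can hear, so meta-diegetic.
(4) the caption isn't part of the story world, so neither is the sound tied to it → non-diegetic.
So 1 of the 4 is diegetic: (2).

1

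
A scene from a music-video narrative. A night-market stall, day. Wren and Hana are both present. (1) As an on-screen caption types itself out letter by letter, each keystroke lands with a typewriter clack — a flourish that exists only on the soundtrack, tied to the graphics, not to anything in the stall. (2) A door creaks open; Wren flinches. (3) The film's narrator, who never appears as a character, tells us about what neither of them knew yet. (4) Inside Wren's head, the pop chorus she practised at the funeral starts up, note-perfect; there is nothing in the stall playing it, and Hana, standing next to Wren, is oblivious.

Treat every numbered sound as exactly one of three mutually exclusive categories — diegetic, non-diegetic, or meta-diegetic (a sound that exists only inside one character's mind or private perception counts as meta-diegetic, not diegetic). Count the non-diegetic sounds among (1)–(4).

2

Sound (1): it accompanies on-screen graphics, not anything inside the story world, so non-diegetic.
Sound (2): the sound comes from a door physically present in the location, so diegetic.
Sound (3): external voice-over — not a character, not heard by anyone in the scene, so non-diegetic.
Sound (4): it lives in Wren's subjectivity, not in the stall, so meta-diegetic.
Non-diegetic: (1), (3) — that's 2.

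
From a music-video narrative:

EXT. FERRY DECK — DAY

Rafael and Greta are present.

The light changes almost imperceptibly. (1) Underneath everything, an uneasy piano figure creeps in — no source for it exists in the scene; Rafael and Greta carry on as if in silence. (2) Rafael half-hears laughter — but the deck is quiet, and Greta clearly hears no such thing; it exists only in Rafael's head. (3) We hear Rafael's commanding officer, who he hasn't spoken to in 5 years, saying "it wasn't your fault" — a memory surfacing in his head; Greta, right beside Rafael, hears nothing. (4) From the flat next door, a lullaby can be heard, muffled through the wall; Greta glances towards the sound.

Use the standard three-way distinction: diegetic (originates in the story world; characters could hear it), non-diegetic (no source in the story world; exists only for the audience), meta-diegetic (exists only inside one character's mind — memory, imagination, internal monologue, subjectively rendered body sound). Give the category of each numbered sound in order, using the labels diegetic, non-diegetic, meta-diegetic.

Sound (1): nothing in the deck produces it and the characters don't hear it — pure soundtrack, so non-diegetic.
Sound (2): subjective to Rafael: the deck is silent and Greta hears nothing, so meta-diegetic.
(3) is meta-diegetic: it's Rafael's recollection rendered as sound; the other character can't hear it.
(4) is diegetic: it's coming from the flat next door — a location within the story world — and Greta reacts.

non-diegetic, meta-diegetic, meta-diegetic, diegetic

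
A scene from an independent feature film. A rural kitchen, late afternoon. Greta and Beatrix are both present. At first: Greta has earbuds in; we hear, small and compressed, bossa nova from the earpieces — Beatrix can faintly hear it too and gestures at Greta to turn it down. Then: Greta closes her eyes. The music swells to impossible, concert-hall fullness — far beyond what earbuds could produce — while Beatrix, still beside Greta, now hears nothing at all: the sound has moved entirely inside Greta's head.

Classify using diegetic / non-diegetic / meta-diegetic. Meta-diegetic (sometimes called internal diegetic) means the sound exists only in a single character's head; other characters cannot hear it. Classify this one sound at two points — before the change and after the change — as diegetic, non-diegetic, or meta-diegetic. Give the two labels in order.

diegetic, meta-diegetic

Before the change: the earbuds are a physical source both characters can hear → diegetic.
After the change: the music now exists only as Greta's subjective experience; Beatrix can no longer hear it → meta-diegetic.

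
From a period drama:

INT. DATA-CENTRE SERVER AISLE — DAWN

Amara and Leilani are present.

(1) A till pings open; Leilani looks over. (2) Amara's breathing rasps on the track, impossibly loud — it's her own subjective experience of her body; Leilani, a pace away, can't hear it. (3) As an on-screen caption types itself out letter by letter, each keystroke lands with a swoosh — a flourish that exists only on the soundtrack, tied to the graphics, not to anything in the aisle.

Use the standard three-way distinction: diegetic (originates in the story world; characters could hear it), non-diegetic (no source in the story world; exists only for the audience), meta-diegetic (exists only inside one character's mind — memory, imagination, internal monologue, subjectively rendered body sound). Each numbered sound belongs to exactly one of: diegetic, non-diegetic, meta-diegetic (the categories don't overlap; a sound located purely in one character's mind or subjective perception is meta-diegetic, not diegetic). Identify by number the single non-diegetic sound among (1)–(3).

(1) is diegetic: an in-world source (a till); characters could hear it.
(2) a subjective body sound — Amara's private perception, inaudible to Leilani → meta-diegetic.
(3) sound married to a title/caption — outside the diegesis by definition → non-diegetic.
Only (3) is non-diegetic.

3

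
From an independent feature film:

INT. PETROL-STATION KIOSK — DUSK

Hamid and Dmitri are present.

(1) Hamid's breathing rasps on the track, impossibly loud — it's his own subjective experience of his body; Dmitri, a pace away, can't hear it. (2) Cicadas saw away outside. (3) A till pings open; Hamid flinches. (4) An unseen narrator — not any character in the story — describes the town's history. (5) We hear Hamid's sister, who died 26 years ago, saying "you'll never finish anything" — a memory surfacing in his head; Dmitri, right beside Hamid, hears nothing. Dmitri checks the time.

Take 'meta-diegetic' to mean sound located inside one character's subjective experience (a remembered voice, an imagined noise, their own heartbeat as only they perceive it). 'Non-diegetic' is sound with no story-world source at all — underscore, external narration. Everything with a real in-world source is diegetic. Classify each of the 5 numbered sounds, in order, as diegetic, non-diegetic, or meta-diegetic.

meta-diegetic, diegetic, diegetic, non-diegetic, meta-diegetic

Sound (1): it's Hamid's internal bodily sensation rendered as sound; only Hamid 'hears' it, so meta-diegetic.
(2) is diegetic: it's the actual ambient sound of the location.
Sound (3): a till is a real object/event in the scene's world, so diegetic.
Sound (4): the narrator exists outside the story world, addressing only the audience, so non-diegetic.
Sound (5): the voice is a memory playing only inside Hamid's mind; Dmitri can't hear it, so meta-diegetic.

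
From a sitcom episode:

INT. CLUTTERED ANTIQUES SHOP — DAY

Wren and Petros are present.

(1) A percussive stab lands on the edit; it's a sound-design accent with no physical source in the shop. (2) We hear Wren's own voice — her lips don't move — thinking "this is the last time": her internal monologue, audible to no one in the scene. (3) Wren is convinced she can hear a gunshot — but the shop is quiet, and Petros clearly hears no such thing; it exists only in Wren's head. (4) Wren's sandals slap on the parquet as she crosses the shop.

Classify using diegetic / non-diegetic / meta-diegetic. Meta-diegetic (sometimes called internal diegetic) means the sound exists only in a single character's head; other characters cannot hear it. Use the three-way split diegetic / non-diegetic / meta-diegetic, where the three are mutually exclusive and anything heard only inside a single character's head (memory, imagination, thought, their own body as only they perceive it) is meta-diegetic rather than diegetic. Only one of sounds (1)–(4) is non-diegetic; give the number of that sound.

(1) is non-diegetic: an editorial stinger — it belongs to the cut, not the story world.
(2) is meta-diegetic: Wren's thought-voice: a private mental sound no other character can hear.
Sound (3): the sound is imagined by Wren; nothing in the story world is producing it and Petros can't hear it, so meta-diegetic.
Sound (4): Wren's footsteps are produced in the story world, so diegetic.
Only (1) is non-diegetic.

1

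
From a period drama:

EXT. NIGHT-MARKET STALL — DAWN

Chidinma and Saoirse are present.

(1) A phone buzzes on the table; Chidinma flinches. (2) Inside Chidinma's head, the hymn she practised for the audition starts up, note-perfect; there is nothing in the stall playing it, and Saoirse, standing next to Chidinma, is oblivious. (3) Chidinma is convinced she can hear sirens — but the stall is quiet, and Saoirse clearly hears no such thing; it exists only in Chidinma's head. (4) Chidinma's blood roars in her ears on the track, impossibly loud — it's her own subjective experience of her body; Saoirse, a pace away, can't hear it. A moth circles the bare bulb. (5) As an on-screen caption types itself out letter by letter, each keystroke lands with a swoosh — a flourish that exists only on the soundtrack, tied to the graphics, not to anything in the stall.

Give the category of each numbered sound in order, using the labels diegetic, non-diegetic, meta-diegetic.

(1) is diegetic: a phone is a real object/event in the scene's world.
(2) remembered music, private to Chidinma — Saoirse is oblivious because it isn't in the room → meta-diegetic.
(3) is meta-diegetic: subjective to Chidinma: the stall is silent and Saoirse hears nothing.
(4) a subjective body sound — Chidinma's private perception, inaudible to Saoirse → meta-diegetic.
(5) is non-diegetic: sound married to a title/caption — outside the diegesis by definition.

diegetic, meta-diegetic, meta-diegetic, meta-diegetic, non-diegetic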